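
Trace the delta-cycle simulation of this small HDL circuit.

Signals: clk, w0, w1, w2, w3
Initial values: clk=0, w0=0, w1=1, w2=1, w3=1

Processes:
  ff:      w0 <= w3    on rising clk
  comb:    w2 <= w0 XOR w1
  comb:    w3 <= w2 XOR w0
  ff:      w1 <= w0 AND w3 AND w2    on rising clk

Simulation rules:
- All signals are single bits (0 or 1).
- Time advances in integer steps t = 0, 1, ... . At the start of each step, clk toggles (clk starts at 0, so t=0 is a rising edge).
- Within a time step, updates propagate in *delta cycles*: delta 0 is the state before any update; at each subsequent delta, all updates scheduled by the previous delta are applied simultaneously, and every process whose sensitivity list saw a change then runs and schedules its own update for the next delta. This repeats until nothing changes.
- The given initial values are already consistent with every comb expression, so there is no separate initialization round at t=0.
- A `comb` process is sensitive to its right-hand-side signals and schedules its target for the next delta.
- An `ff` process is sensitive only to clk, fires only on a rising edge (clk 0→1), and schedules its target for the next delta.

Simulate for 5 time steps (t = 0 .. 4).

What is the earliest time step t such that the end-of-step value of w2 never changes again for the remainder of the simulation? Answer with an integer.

t0.Δ0 w0=0 w2=1 w3=1 clk=0 w1=1
t0.Δ1 w0=0 w2=1 w3=1 clk=1 w1=1
t0.Δ2 w0=1 w2=1 w3=1 clk=1 w1=0
t0.Δ3 w0=1 w2=1 w3=0 clk=1 w1=0
t1.Δ0 w0=1 w2=1 w3=0 clk=1 w1=0
t1.Δ1 w0=1 w2=1 w3=0 clk=0 w1=0
t2.Δ0 w0=1 w2=1 w3=0 clk=0 w1=0
t2.Δ1 w0=1 w2=1 w3=0 clk=1 w1=0
t2.Δ2 w0=0 w2=1 w3=0 clk=1 w1=0
t2.Δ3 w0=0 w2=0 w3=1 clk=1 w1=0
t2.Δ4 w0=0 w2=0 w3=0 clk=1 w1=0
t3.Δ0 w0=0 w2=0 w3=0 clk=1 w1=0
t3.Δ1 w0=0 w2=0 w3=0 clk=0 w1=0
t4.Δ0 w0=0 w2=0 w3=0 clk=0 w1=0
t4.Δ1 w0=0 w2=0 w3=0 clk=1 w1=0

2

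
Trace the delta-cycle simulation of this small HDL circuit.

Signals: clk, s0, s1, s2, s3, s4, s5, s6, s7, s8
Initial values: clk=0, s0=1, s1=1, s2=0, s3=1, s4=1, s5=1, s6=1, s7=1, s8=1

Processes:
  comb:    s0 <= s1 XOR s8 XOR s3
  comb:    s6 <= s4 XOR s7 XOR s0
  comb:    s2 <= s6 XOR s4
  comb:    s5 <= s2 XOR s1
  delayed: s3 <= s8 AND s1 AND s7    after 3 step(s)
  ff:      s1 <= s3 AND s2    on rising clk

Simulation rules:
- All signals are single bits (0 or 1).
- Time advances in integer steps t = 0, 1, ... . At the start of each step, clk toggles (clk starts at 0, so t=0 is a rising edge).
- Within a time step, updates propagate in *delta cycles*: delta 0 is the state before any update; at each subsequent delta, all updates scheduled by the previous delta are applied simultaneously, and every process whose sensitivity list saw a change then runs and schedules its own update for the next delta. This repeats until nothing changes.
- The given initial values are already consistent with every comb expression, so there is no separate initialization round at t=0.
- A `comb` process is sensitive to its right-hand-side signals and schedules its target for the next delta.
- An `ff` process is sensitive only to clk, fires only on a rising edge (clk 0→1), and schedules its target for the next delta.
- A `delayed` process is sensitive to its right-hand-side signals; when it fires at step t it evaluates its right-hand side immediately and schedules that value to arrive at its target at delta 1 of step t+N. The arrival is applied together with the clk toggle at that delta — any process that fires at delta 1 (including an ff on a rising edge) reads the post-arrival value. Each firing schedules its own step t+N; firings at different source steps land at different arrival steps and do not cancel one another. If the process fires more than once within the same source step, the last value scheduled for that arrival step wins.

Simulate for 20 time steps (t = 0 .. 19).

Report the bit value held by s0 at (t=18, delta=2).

0

t=0 Δ0: s2=0 clk=0 s6=1 s1=1 s0=1 s4=1 s8=1 s3=1 s7=1 s5=1
  Δ1: clk:0→1
  Δ2: s1:1→0
  Δ3: s0:1→0, s5:1→0
  Δ4: s6:1→0
  Δ5: s2:0→1
  Δ6: s5:0→1
  (6Δ to stable)
t=1 Δ0: s2=1 clk=1 s6=0 s1=0 s0=0 s4=1 s8=1 s3=1 s7=1 s5=1
  Δ1: clk:1→0
  (1Δ to stable)
t=2 Δ0: s2=1 clk=0 s6=0 s1=0 s0=0 s4=1 s8=1 s3=1 s7=1 s5=1
  Δ1: clk:0→1
  Δ2: s1:0→1
  Δ3: s0:0→1, s5:1→0
  Δ4: s6:0→1
  Δ5: s2:1→0
  Δ6: s5:0→1
  (6Δ to stable)
t=3 Δ0: s2=0 clk=1 s6=1 s1=1 s0=1 s4=1 s8=1 s3=1 s7=1 s5=1
  Δ1: clk:1→0, s3:1→0
  Δ2: s0:1→0
  Δ3: s6:1→0
  Δ4: s2:0→1
  Δ5: s5:1→0
  (5Δ to stable)
t=4 Δ0: s2=1 clk=0 s6=0 s1=1 s0=0 s4=1 s8=1 s3=0 s7=1 s5=0
  Δ1: clk:0→1
  Δ2: s1:1→0
  Δ3: s0:0→1, s5:0→1
  Δ4: s6:0→1
  Δ5: s2:1→0
  Δ6: s5:1→0
  (6Δ to stable)
t=5 Δ0: s2=0 clk=1 s6=1 s1=0 s0=1 s4=1 s8=1 s3=0 s7=1 s5=0
  Δ1: clk:1→0, s3:0→1
  Δ2: s0:1→0
  Δ3: s6:1→0
  Δ4: s2:0→1
  Δ5: s5:0→1
  (5Δ to stable)
t=6 Δ0: s2=1 clk=0 s6=0 s1=0 s0=0 s4=1 s8=1 s3=1 s7=1 s5=1
  Δ1: clk:0→1
  Δ2: s1:0→1
  Δ3: s0:0→1, s5:1→0
  Δ4: s6:0→1
  Δ5: s2:1→0
  Δ6: s5:0→1
  (6Δ to stable)
t=7 Δ0: s2=0 clk=1 s6=1 s1=1 s0=1 s4=1 s8=1 s3=1 s7=1 s5=1
  Δ1: clk:1→0, s3:1→0
  Δ2: s0:1→0
  Δ3: s6:1→0
  Δ4: s2:0→1
  Δ5: s5:1→0
  (5Δ to stable)
t=8 Δ0: s2=1 clk=0 s6=0 s1=1 s0=0 s4=1 s8=1 s3=0 s7=1 s5=0
  Δ1: clk:0→1
  Δ2: s1:1→0
  Δ3: s0:0→1, s5:0→1
  Δ4: s6:0→1
  Δ5: s2:1→0
  Δ6: s5:1→0
  (6Δ to stable)
t=9 Δ0: s2=0 clk=1 s6=1 s1=0 s0=1 s4=1 s8=1 s3=0 s7=1 s5=0
  Δ1: clk:1→0, s3:0→1
  Δ2: s0:1→0
  Δ3: s6:1→0
  Δ4: s2:0→1
  Δ5: s5:0→1
  (5Δ to stable)
t=10 Δ0: s2=1 clk=0 s6=0 s1=0 s0=0 s4=1 s8=1 s3=1 s7=1 s5=1
  Δ1: clk:0→1
  Δ2: s1:0→1
  Δ3: s0:0→1, s5:1→0
  Δ4: s6:0→1
  Δ5: s2:1→0
  Δ6: s5:0→1
  (6Δ to stable)
t=11 Δ0: s2=0 clk=1 s6=1 s1=1 s0=1 s4=1 s8=1 s3=1 s7=1 s5=1
  Δ1: clk:1→0, s3:1→0
  Δ2: s0:1→0
  Δ3: s6:1→0
  Δ4: s2:0→1
  Δ5: s5:1→0
  (5Δ to stable)
t=12 Δ0: s2=1 clk=0 s6=0 s1=1 s0=0 s4=1 s8=1 s3=0 s7=1 s5=0
  Δ1: clk:0→1
  Δ2: s1:1→0
  Δ3: s0:0→1, s5:0→1
  Δ4: s6:0→1
  Δ5: s2:1→0
  Δ6: s5:1→0
  (6Δ to stable)
t=13 Δ0: s2=0 clk=1 s6=1 s1=0 s0=1 s4=1 s8=1 s3=0 s7=1 s5=0
  Δ1: clk:1→0, s3:0→1
  Δ2: s0:1→0
  Δ3: s6:1→0
  Δ4: s2:0→1
  Δ5: s5:0→1
  (5Δ to stable)
t=14 Δ0: s2=1 clk=0 s6=0 s1=0 s0=0 s4=1 s8=1 s3=1 s7=1 s5=1
  Δ1: clk:0→1
  Δ2: s1:0→1
  Δ3: s0:0→1, s5:1→0
  Δ4: s6:0→1
  Δ5: s2:1→0
  Δ6: s5:0→1
  (6Δ to stable)
t=15 Δ0: s2=0 clk=1 s6=1 s1=1 s0=1 s4=1 s8=1 s3=1 s7=1 s5=1
  Δ1: clk:1→0, s3:1→0
  Δ2: s0:1→0
  Δ3: s6:1→0
  Δ4: s2:0→1
  Δ5: s5:1→0
  (5Δ to stable)
t=16 Δ0: s2=1 clk=0 s6=0 s1=1 s0=0 s4=1 s8=1 s3=0 s7=1 s5=0
  Δ1: clk:0→1
  Δ2: s1:1→0
  Δ3: s0:0→1, s5:0→1
  Δ4: s6:0→1
  Δ5: s2:1→0
  Δ6: s5:1→0
  (6Δ to stable)
t=17 Δ0: s2=0 clk=1 s6=1 s1=0 s0=1 s4=1 s8=1 s3=0 s7=1 s5=0
  Δ1: clk:1→0, s3:0→1
  Δ2: s0:1→0
  Δ3: s6:1→0
  Δ4: s2:0→1
  Δ5: s5:0→1
  (5Δ to stable)
t=18 Δ0: s2=1 clk=0 s6=0 s1=0 s0=0 s4=1 s8=1 s3=1 s7=1 s5=1
  Δ1: clk:0→1
  Δ2: s1:0→1
  Δ3: s0:0→1, s5:1→0
  Δ4: s6:0→1
  Δ5: s2:1→0
  Δ6: s5:0→1
  (6Δ to stable)
t=19 Δ0: s2=0 clk=1 s6=1 s1=1 s0=1 s4=1 s8=1 s3=1 s7=1 s5=1
  Δ1: clk:1→0, s3:1→0
  Δ2: s0:1→0
  Δ3: s6:1→0
  Δ4: s2:0→1
  Δ5: s5:1→0
  (5Δ to stable)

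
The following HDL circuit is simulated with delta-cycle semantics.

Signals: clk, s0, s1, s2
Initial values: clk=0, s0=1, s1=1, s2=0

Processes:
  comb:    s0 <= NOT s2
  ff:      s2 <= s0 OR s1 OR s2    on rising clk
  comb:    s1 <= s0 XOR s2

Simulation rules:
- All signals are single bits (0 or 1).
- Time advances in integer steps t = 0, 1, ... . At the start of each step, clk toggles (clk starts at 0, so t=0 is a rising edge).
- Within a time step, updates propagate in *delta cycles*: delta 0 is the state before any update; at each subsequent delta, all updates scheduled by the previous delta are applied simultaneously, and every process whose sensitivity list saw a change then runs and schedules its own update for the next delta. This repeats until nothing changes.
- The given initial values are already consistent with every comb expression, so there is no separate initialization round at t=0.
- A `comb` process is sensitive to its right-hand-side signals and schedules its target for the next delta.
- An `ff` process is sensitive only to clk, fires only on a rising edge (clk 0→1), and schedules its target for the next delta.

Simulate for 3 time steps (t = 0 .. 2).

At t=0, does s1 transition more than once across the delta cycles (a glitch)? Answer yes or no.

t=0 Δ0: s2=0 s0=1 clk=0 s1=1
  Δ1: clk:0→1
  Δ2: s2:0→1
  Δ3: s0:1→0, s1:1→0
  Δ4: s1:0→1
  (4Δ to stable)
t=1 Δ0: s2=1 s0=0 clk=1 s1=1
  Δ1: clk:1→0
  (1Δ to stable)
t=2 Δ0: s2=1 s0=0 clk=0 s1=1
  Δ1: clk:0→1
  (1Δ to stable)

yes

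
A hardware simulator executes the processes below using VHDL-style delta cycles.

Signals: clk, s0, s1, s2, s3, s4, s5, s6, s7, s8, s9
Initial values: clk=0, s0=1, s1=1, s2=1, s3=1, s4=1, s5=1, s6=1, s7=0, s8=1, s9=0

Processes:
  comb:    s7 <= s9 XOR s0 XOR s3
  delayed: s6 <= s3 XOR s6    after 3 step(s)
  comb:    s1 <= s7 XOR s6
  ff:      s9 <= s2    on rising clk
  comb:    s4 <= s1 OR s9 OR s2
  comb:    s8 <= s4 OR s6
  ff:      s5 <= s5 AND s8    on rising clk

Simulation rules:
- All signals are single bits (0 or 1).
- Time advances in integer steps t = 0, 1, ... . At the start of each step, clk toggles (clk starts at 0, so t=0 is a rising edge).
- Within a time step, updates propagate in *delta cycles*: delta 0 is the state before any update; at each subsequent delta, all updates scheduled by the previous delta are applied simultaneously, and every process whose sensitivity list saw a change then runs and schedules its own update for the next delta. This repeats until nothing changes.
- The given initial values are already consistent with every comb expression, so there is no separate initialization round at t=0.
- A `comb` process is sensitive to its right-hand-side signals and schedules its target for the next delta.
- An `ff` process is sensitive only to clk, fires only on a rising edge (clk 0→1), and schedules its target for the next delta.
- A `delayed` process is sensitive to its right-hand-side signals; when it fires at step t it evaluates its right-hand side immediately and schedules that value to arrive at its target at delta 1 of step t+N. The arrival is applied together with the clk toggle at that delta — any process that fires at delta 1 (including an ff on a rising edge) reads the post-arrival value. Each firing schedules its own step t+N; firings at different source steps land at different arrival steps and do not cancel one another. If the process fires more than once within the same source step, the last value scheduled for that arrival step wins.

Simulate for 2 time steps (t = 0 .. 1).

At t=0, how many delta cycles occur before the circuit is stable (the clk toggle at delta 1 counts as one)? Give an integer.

t0.Δ0 s7=0 s0=1 s2=1 clk=0 s9=0 s5=1 s8=1 s3=1 s6=1 s1=1 s4=1
t0.Δ1 s7=0 s0=1 s2=1 clk=1 s9=0 s5=1 s8=1 s3=1 s6=1 s1=1 s4=1
t0.Δ2 s7=0 s0=1 s2=1 clk=1 s9=1 s5=1 s8=1 s3=1 s6=1 s1=1 s4=1
t0.Δ3 s7=1 s0=1 s2=1 clk=1 s9=1 s5=1 s8=1 s3=1 s6=1 s1=1 s4=1
t0.Δ4 s7=1 s0=1 s2=1 clk=1 s9=1 s5=1 s8=1 s3=1 s6=1 s1=0 s4=1
t1.Δ0 s7=1 s0=1 s2=1 clk=1 s9=1 s5=1 s8=1 s3=1 s6=1 s1=0 s4=1
t1.Δ1 s7=1 s0=1 s2=1 clk=0 s9=1 s5=1 s8=1 s3=1 s6=1 s1=0 s4=1

4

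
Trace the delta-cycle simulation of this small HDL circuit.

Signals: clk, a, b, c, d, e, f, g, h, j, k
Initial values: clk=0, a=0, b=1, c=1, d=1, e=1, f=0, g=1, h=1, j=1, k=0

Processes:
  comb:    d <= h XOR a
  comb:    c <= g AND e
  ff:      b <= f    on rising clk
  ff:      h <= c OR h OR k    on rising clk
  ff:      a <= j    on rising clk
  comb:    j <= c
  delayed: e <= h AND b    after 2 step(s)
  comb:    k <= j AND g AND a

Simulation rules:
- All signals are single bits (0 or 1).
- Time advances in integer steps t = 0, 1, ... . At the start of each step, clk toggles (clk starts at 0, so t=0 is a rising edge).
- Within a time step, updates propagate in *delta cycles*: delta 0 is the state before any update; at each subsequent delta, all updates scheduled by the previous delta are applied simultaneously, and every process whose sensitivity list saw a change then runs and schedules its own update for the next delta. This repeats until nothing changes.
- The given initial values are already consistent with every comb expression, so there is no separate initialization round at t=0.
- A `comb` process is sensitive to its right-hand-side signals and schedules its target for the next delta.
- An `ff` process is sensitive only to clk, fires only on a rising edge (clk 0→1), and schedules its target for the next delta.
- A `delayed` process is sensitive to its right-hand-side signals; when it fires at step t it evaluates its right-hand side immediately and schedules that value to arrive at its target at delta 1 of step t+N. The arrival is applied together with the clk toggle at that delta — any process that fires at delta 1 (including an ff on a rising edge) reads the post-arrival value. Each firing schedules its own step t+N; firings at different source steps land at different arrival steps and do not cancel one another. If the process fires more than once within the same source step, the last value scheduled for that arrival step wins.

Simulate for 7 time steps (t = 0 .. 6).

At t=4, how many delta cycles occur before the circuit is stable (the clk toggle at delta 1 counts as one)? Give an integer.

3

[bits: h,f,c,k,b,g,e,j,d,clk,a]
t=0: Δ0=10101111100 Δ1=10101111110 Δ2=10100111111 Δ3=10110111011 | 3Δ
t=1: Δ0=10110111011 Δ1=10110111001 | 1Δ
t=2: Δ0=10110111001 Δ1=10110101011 Δ2=10010101011 Δ3=10010100011 Δ4=10000100011 | 4Δ
t=3: Δ0=10000100011 Δ1=10000100001 | 1Δ
t=4: Δ0=10000100001 Δ1=10000100011 Δ2=10000100010 Δ3=10000100110 | 3Δ
t=5: Δ0=10000100110 Δ1=10000100100 | 1Δ
t=6: Δ0=10000100100 Δ1=10000100110 | 1Δ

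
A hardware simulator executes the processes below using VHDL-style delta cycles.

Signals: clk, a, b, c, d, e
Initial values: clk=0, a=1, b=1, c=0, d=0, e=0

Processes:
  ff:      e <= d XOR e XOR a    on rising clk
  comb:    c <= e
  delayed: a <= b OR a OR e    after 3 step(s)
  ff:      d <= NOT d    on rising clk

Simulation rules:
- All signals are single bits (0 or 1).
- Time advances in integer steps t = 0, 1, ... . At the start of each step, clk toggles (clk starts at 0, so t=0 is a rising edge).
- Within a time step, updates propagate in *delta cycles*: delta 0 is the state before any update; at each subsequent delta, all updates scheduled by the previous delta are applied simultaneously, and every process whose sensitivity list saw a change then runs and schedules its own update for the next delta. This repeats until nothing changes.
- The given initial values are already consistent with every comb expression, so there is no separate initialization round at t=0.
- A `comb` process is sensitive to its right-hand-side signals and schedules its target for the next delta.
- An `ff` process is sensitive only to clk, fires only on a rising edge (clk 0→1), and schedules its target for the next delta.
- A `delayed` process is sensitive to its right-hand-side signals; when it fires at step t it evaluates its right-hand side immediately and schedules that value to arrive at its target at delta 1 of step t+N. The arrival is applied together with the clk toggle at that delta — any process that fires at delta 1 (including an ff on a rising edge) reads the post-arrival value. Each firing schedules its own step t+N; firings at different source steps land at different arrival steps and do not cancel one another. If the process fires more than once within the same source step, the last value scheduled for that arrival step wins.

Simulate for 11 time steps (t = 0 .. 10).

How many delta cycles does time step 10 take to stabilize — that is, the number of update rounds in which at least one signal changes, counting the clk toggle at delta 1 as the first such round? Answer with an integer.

[bits: d,e,b,clk,a,c]
t=0: Δ0=001010 Δ1=001110 Δ2=111110 Δ3=111111 | 3Δ
t=1: Δ0=111111 Δ1=111011 | 1Δ
t=2: Δ0=111011 Δ1=111111 Δ2=011111 | 2Δ
t=3: Δ0=011111 Δ1=011011 | 1Δ
t=4: Δ0=011011 Δ1=011111 Δ2=101111 Δ3=101110 | 3Δ
t=5: Δ0=101110 Δ1=101010 | 1Δ
t=6: Δ0=101010 Δ1=101110 Δ2=001110 | 2Δ
t=7: Δ0=001110 Δ1=001010 | 1Δ
t=8: Δ0=001010 Δ1=001110 Δ2=111110 Δ3=111111 | 3Δ
t=9: Δ0=111111 Δ1=111011 | 1Δ
t=10: Δ0=111011 Δ1=111111 Δ2=011111 | 2Δ

2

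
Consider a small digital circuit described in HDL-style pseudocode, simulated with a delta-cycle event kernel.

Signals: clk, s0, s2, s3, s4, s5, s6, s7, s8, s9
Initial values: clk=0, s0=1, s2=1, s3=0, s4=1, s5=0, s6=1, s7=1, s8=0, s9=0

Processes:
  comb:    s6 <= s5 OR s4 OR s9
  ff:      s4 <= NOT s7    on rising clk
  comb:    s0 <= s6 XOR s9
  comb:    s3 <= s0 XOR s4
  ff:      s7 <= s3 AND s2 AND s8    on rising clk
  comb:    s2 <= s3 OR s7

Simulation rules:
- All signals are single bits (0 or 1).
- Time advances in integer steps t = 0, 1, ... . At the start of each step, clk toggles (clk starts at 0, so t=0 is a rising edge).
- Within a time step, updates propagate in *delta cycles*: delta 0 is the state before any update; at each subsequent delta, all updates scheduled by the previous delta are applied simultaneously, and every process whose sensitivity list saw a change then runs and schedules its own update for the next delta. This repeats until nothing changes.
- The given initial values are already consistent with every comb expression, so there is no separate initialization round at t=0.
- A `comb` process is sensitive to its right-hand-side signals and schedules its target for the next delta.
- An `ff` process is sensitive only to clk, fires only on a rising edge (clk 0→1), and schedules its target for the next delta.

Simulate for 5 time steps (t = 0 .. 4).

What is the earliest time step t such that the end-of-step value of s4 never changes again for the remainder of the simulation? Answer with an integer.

t=0 Δ0: s2=1 s8=0 s0=1 clk=0 s6=1 s4=1 s9=0 s7=1 s5=0 s3=0
  Δ1: clk:0→1
  Δ2: s4:1→0, s7:1→0
  Δ3: s2:1→0, s6:1→0, s3:0→1
  Δ4: s2:0→1, s0:1→0
  Δ5: s3:1→0
  Δ6: s2:1→0
  (6Δ to stable)
t=1 Δ0: s2=0 s8=0 s0=0 clk=1 s6=0 s4=0 s9=0 s7=0 s5=0 s3=0
  Δ1: clk:1→0
  (1Δ to stable)
t=2 Δ0: s2=0 s8=0 s0=0 clk=0 s6=0 s4=0 s9=0 s7=0 s5=0 s3=0
  Δ1: clk:0→1
  Δ2: s4:0→1
  Δ3: s6:0→1, s3:0→1
  Δ4: s2:0→1, s0:0→1
  Δ5: s3:1→0
  Δ6: s2:1→0
  (6Δ to stable)
t=3 Δ0: s2=0 s8=0 s0=1 clk=1 s6=1 s4=1 s9=0 s7=0 s5=0 s3=0
  Δ1: clk:1→0
  (1Δ to stable)
t=4 Δ0: s2=0 s8=0 s0=1 clk=0 s6=1 s4=1 s9=0 s7=0 s5=0 s3=0
  Δ1: clk:0→1
  (1Δ to stable)

2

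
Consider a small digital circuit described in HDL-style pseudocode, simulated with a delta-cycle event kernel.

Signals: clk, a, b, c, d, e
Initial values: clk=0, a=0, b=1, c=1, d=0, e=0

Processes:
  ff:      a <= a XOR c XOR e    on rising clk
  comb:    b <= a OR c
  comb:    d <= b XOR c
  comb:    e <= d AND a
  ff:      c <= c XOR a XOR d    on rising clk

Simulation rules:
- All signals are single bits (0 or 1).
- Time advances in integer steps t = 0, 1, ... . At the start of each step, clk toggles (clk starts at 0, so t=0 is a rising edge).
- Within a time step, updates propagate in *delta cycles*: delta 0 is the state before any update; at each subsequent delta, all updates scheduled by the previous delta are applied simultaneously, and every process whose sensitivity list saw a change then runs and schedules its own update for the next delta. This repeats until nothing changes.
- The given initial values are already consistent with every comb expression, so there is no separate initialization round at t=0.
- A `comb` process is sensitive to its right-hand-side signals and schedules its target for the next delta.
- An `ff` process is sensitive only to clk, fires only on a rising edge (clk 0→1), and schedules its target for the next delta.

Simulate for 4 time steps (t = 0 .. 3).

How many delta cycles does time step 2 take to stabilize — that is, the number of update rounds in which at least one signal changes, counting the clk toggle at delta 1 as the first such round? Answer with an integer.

t=0 Δ0: clk=0 d=0 c=1 e=0 b=1 a=0
  Δ1: clk:0→1
  Δ2: a:0→1
  (2Δ to stable)
t=1 Δ0: clk=1 d=0 c=1 e=0 b=1 a=1
  Δ1: clk:1→0
  (1Δ to stable)
t=2 Δ0: clk=0 d=0 c=1 e=0 b=1 a=1
  Δ1: clk:0→1
  Δ2: c:1→0, a:1→0
  Δ3: d:0→1, b:1→0
  Δ4: d:1→0
  (4Δ to stable)
t=3 Δ0: clk=1 d=0 c=0 e=0 b=0 a=0
  Δ1: clk:1→0
  (1Δ to stable)

4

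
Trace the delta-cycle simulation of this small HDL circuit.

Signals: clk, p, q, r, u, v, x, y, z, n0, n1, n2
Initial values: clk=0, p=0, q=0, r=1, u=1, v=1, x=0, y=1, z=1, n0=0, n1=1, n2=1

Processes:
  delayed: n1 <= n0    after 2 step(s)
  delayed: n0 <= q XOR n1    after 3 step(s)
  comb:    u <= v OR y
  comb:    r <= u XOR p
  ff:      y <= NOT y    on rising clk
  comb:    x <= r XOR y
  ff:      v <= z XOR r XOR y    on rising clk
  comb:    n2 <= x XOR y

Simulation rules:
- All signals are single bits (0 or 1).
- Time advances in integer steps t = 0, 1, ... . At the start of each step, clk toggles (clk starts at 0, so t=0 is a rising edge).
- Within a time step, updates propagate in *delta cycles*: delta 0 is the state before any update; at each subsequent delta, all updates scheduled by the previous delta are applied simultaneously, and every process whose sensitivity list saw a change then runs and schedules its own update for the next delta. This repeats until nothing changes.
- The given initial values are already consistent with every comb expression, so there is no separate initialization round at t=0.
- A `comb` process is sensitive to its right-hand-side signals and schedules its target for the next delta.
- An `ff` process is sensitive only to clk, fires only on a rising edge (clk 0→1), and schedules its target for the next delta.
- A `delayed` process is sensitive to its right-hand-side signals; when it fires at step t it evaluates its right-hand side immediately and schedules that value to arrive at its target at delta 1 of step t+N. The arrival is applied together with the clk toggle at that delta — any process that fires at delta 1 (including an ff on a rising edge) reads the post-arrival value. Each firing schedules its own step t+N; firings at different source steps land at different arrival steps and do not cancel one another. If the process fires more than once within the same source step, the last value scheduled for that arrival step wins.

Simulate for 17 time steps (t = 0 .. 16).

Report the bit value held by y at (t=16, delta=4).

0

t=0 Δ0: q=0 v=1 u=1 n1=1 z=1 n2=1 clk=0 x=0 n0=0 r=1 y=1 p=0
  Δ1: clk:0→1
  Δ2: y:1→0
  Δ3: n2:1→0, x:0→1
  Δ4: n2:0→1
  (4Δ to stable)
t=1 Δ0: q=0 v=1 u=1 n1=1 z=1 n2=1 clk=1 x=1 n0=0 r=1 y=0 p=0
  Δ1: clk:1→0
  (1Δ to stable)
t=2 Δ0: q=0 v=1 u=1 n1=1 z=1 n2=1 clk=0 x=1 n0=0 r=1 y=0 p=0
  Δ1: clk:0→1
  Δ2: v:1→0, y:0→1
  Δ3: n2:1→0, x:1→0
  Δ4: n2:0→1
  (4Δ to stable)
t=3 Δ0: q=0 v=0 u=1 n1=1 z=1 n2=1 clk=1 x=0 n0=0 r=1 y=1 p=0
  Δ1: clk:1→0
  (1Δ to stable)
t=4 Δ0: q=0 v=0 u=1 n1=1 z=1 n2=1 clk=0 x=0 n0=0 r=1 y=1 p=0
  Δ1: clk:0→1
  Δ2: v:0→1, y:1→0
  Δ3: n2:1→0, x:0→1
  Δ4: n2:0→1
  (4Δ to stable)
t=5 Δ0: q=0 v=1 u=1 n1=1 z=1 n2=1 clk=1 x=1 n0=0 r=1 y=0 p=0
  Δ1: clk:1→0
  (1Δ to stable)
t=6 Δ0: q=0 v=1 u=1 n1=1 z=1 n2=1 clk=0 x=1 n0=0 r=1 y=0 p=0
  Δ1: clk:0→1
  Δ2: v:1→0, y:0→1
  Δ3: n2:1→0, x:1→0
  Δ4: n2:0→1
  (4Δ to stable)
t=7 Δ0: q=0 v=0 u=1 n1=1 z=1 n2=1 clk=1 x=0 n0=0 r=1 y=1 p=0
  Δ1: clk:1→0
  (1Δ to stable)
t=8 Δ0: q=0 v=0 u=1 n1=1 z=1 n2=1 clk=0 x=0 n0=0 r=1 y=1 p=0
  Δ1: clk:0→1
  Δ2: v:0→1, y:1→0
  Δ3: n2:1→0, x:0→1
  Δ4: n2:0→1
  (4Δ to stable)
t=9 Δ0: q=0 v=1 u=1 n1=1 z=1 n2=1 clk=1 x=1 n0=0 r=1 y=0 p=0
  Δ1: clk:1→0
  (1Δ to stable)
t=10 Δ0: q=0 v=1 u=1 n1=1 z=1 n2=1 clk=0 x=1 n0=0 r=1 y=0 p=0
  Δ1: clk:0→1
  Δ2: v:1→0, y:0→1
  Δ3: n2:1→0, x:1→0
  Δ4: n2:0→1
  (4Δ to stable)
t=11 Δ0: q=0 v=0 u=1 n1=1 z=1 n2=1 clk=1 x=0 n0=0 r=1 y=1 p=0
  Δ1: clk:1→0
  (1Δ to stable)
t=12 Δ0: q=0 v=0 u=1 n1=1 z=1 n2=1 clk=0 x=0 n0=0 r=1 y=1 p=0
  Δ1: clk:0→1
  Δ2: v:0→1, y:1→0
  Δ3: n2:1→0, x:0→1
  Δ4: n2:0→1
  (4Δ to stable)
t=13 Δ0: q=0 v=1 u=1 n1=1 z=1 n2=1 clk=1 x=1 n0=0 r=1 y=0 p=0
  Δ1: clk:1→0
  (1Δ to stable)
t=14 Δ0: q=0 v=1 u=1 n1=1 z=1 n2=1 clk=0 x=1 n0=0 r=1 y=0 p=0
  Δ1: clk:0→1
  Δ2: v:1→0, y:0→1
  Δ3: n2:1→0, x:1→0
  Δ4: n2:0→1
  (4Δ to stable)
t=15 Δ0: q=0 v=0 u=1 n1=1 z=1 n2=1 clk=1 x=0 n0=0 r=1 y=1 p=0
  Δ1: clk:1→0
  (1Δ to stable)
t=16 Δ0: q=0 v=0 u=1 n1=1 z=1 n2=1 clk=0 x=0 n0=0 r=1 y=1 p=0
  Δ1: clk:0→1
  Δ2: v:0→1, y:1→0
  Δ3: n2:1→0, x:0→1
  Δ4: n2:0→1
  (4Δ to stable)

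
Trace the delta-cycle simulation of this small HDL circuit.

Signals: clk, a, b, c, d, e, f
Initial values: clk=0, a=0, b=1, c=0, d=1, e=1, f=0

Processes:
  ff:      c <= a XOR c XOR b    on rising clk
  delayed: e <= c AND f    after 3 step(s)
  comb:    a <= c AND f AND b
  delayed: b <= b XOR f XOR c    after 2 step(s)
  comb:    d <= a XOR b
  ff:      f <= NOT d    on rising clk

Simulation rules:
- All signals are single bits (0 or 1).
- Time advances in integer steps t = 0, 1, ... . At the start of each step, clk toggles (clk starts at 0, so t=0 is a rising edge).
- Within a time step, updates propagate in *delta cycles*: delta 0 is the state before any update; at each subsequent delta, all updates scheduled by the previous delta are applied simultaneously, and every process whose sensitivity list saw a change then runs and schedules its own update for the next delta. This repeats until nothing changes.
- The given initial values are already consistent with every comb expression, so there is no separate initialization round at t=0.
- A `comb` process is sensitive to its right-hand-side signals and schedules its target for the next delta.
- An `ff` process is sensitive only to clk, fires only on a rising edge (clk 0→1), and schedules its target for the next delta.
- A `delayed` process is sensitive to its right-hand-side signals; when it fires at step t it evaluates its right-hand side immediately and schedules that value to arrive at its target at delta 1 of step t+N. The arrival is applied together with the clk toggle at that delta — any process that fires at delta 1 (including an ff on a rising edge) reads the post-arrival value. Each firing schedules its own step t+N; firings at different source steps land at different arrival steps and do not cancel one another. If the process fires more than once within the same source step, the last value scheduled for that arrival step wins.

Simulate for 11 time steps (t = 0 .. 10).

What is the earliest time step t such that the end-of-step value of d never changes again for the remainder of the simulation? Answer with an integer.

t=0 Δ0: e=1 a=0 b=1 d=1 c=0 f=0 clk=0
  Δ1: clk:0→1
  Δ2: c:0→1
  (2Δ to stable)
t=1 Δ0: e=1 a=0 b=1 d=1 c=1 f=0 clk=1
  Δ1: clk:1→0
  (1Δ to stable)
t=2 Δ0: e=1 a=0 b=1 d=1 c=1 f=0 clk=0
  Δ1: b:1→0, clk:0→1
  Δ2: d:1→0
  (2Δ to stable)
t=3 Δ0: e=1 a=0 b=0 d=0 c=1 f=0 clk=1
  Δ1: e:1→0, clk:1→0
  (1Δ to stable)
t=4 Δ0: e=0 a=0 b=0 d=0 c=1 f=0 clk=0
  Δ1: b:0→1, clk:0→1
  Δ2: d:0→1, c:1→0, f:0→1
  (2Δ to stable)
t=5 Δ0: e=0 a=0 b=1 d=1 c=0 f=1 clk=1
  Δ1: clk:1→0
  (1Δ to stable)
t=6 Δ0: e=0 a=0 b=1 d=1 c=0 f=1 clk=0
  Δ1: b:1→0, clk:0→1
  Δ2: d:1→0, f:1→0
  (2Δ to stable)
t=7 Δ0: e=0 a=0 b=0 d=0 c=0 f=0 clk=1
  Δ1: clk:1→0
  (1Δ to stable)
t=8 Δ0: e=0 a=0 b=0 d=0 c=0 f=0 clk=0
  Δ1: clk:0→1
  Δ2: f:0→1
  (2Δ to stable)
t=9 Δ0: e=0 a=0 b=0 d=0 c=0 f=1 clk=1
  Δ1: clk:1→0
  (1Δ to stable)
t=10 Δ0: e=0 a=0 b=0 d=0 c=0 f=1 clk=0
  Δ1: b:0→1, clk:0→1
  Δ2: d:0→1, c:0→1
  Δ3: a:0→1
  Δ4: d:1→0
  (4Δ to stable)

6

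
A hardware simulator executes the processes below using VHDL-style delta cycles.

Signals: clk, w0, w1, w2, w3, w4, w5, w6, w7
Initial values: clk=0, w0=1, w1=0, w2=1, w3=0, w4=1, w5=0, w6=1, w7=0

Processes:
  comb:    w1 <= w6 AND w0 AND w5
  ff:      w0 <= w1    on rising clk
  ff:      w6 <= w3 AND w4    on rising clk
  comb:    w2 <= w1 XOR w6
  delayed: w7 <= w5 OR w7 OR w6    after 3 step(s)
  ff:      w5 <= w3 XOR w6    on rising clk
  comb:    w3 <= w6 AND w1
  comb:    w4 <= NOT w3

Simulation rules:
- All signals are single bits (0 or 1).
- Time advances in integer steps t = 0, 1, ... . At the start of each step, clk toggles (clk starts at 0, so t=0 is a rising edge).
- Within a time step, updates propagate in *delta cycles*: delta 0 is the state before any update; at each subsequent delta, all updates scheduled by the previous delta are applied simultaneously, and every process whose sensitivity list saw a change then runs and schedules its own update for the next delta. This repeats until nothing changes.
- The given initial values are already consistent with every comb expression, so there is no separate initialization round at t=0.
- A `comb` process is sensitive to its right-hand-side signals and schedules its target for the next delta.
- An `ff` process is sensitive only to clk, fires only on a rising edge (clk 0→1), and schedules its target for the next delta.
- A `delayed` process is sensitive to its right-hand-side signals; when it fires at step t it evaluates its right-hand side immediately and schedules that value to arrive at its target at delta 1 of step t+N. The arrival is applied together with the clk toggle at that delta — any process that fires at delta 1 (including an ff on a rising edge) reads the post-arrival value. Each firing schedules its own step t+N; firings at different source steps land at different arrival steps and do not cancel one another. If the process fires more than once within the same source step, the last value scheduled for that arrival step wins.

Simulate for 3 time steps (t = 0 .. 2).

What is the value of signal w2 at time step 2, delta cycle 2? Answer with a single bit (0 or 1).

t=0 Δ0: w5=0 w2=1 w3=0 w6=1 w1=0 w4=1 w0=1 w7=0 clk=0
  Δ1: clk:0→1
  Δ2: w5:0→1, w6:1→0, w0:1→0
  Δ3: w2:1→0
  (3Δ to stable)
t=1 Δ0: w5=1 w2=0 w3=0 w6=0 w1=0 w4=1 w0=0 w7=0 clk=1
  Δ1: clk:1→0
  (1Δ to stable)
t=2 Δ0: w5=1 w2=0 w3=0 w6=0 w1=0 w4=1 w0=0 w7=0 clk=0
  Δ1: clk:0→1
  Δ2: w5:1→0
  (2Δ to stable)

0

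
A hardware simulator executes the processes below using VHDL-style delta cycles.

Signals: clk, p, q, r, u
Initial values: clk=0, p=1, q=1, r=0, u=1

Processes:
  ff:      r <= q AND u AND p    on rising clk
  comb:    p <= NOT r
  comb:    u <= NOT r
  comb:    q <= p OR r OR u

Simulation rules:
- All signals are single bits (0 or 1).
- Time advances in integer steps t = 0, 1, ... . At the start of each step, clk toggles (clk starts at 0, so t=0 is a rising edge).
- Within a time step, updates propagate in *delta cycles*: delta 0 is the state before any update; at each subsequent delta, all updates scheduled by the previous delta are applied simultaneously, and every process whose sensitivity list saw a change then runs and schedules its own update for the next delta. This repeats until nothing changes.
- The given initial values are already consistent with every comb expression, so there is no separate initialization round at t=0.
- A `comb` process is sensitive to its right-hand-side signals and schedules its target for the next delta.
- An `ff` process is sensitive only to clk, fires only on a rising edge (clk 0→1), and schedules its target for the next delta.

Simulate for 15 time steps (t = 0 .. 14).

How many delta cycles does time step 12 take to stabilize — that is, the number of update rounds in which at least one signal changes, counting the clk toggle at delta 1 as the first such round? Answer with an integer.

t=0 Δ0: r=0 u=1 clk=0 q=1 p=1
  Δ1: clk:0→1
  Δ2: r:0→1
  Δ3: u:1→0, p:1→0
  (3Δ to stable)
t=1 Δ0: r=1 u=0 clk=1 q=1 p=0
  Δ1: clk:1→0
  (1Δ to stable)
t=2 Δ0: r=1 u=0 clk=0 q=1 p=0
  Δ1: clk:0→1
  Δ2: r:1→0
  Δ3: u:0→1, q:1→0, p:0→1
  Δ4: q:0→1
  (4Δ to stable)
t=3 Δ0: r=0 u=1 clk=1 q=1 p=1
  Δ1: clk:1→0
  (1Δ to stable)
t=4 Δ0: r=0 u=1 clk=0 q=1 p=1
  Δ1: clk:0→1
  Δ2: r:0→1
  Δ3: u:1→0, p:1→0
  (3Δ to stable)
t=5 Δ0: r=1 u=0 clk=1 q=1 p=0
  Δ1: clk:1→0
  (1Δ to stable)
t=6 Δ0: r=1 u=0 clk=0 q=1 p=0
  Δ1: clk:0→1
  Δ2: r:1→0
  Δ3: u:0→1, q:1→0, p:0→1
  Δ4: q:0→1
  (4Δ to stable)
t=7 Δ0: r=0 u=1 clk=1 q=1 p=1
  Δ1: clk:1→0
  (1Δ to stable)
t=8 Δ0: r=0 u=1 clk=0 q=1 p=1
  Δ1: clk:0→1
  Δ2: r:0→1
  Δ3: u:1→0, p:1→0
  (3Δ to stable)
t=9 Δ0: r=1 u=0 clk=1 q=1 p=0
  Δ1: clk:1→0
  (1Δ to stable)
t=10 Δ0: r=1 u=0 clk=0 q=1 p=0
  Δ1: clk:0→1
  Δ2: r:1→0
  Δ3: u:0→1, q:1→0, p:0→1
  Δ4: q:0→1
  (4Δ to stable)
t=11 Δ0: r=0 u=1 clk=1 q=1 p=1
  Δ1: clk:1→0
  (1Δ to stable)
t=12 Δ0: r=0 u=1 clk=0 q=1 p=1
  Δ1: clk:0→1
  Δ2: r:0→1
  Δ3: u:1→0, p:1→0
  (3Δ to stable)
t=13 Δ0: r=1 u=0 clk=1 q=1 p=0
  Δ1: clk:1→0
  (1Δ to stable)
t=14 Δ0: r=1 u=0 clk=0 q=1 p=0
  Δ1: clk:0→1
  Δ2: r:1→0
  Δ3: u:0→1, q:1→0, p:0→1
  Δ4: q:0→1
  (4Δ to stable)

3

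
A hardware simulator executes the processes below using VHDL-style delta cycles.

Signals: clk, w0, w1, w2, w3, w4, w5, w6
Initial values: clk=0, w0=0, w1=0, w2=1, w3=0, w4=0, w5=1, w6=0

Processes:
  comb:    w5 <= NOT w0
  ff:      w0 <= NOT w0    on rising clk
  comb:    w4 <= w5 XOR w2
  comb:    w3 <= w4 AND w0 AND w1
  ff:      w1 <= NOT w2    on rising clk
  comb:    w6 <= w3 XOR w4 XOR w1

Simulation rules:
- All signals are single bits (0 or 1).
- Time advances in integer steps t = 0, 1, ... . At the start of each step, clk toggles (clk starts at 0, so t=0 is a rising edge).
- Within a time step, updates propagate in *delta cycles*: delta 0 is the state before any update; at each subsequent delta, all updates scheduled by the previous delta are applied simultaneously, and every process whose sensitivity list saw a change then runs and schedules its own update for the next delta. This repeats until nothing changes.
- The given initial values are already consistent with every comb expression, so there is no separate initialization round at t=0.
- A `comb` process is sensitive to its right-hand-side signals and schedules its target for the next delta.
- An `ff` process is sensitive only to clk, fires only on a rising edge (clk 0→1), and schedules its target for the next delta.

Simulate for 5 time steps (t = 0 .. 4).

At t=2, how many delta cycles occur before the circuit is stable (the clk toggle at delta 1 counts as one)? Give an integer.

[bits: w6,clk,w3,w5,w1,w2,w4,w0]
t=0: Δ0=00010100 Δ1=01010100 Δ2=01010101 Δ3=01000101 Δ4=01000111 Δ5=11000111 | 5Δ
t=1: Δ0=11000111 Δ1=10000111 | 1Δ
t=2: Δ0=10000111 Δ1=11000111 Δ2=11000110 Δ3=11010110 Δ4=11010100 Δ5=01010100 | 5Δ
t=3: Δ0=01010100 Δ1=00010100 | 1Δ
t=4: Δ0=00010100 Δ1=01010100 Δ2=01010101 Δ3=01000101 Δ4=01000111 Δ5=11000111 | 5Δ

5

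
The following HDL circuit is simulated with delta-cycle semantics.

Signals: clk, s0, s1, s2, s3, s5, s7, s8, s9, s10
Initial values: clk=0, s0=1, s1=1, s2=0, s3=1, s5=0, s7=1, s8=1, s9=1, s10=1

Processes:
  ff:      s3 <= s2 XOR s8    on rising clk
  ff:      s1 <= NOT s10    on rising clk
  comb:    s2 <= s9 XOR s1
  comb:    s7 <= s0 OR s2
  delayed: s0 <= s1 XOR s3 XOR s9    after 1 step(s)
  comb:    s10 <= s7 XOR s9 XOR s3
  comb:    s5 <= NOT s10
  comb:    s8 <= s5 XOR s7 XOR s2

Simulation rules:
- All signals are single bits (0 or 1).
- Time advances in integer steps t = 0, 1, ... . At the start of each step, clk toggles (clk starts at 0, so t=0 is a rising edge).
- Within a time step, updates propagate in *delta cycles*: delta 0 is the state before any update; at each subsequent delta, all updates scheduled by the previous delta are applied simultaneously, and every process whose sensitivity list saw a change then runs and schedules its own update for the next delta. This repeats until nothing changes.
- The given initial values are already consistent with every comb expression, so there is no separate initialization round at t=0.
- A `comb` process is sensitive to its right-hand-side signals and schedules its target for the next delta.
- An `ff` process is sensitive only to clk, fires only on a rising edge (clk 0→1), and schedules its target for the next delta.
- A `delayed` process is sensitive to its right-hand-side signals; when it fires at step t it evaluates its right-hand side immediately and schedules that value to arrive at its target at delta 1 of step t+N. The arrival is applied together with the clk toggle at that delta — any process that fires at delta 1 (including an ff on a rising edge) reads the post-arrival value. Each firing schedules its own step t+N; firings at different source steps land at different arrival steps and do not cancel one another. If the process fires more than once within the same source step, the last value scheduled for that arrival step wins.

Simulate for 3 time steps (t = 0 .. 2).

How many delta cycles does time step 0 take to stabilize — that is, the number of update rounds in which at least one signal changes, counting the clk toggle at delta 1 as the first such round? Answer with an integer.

[bits: s8,s5,s3,s2,s1,clk,s10,s0,s7,s9]
t=0: Δ0=1010101111 Δ1=1010111111 Δ2=1010011111 Δ3=1011011111 Δ4=0011011111 | 4Δ
t=1: Δ0=0011011111 Δ1=0011001011 | 1Δ
t=2: Δ0=0011001011 Δ1=0011011011 | 1Δ

4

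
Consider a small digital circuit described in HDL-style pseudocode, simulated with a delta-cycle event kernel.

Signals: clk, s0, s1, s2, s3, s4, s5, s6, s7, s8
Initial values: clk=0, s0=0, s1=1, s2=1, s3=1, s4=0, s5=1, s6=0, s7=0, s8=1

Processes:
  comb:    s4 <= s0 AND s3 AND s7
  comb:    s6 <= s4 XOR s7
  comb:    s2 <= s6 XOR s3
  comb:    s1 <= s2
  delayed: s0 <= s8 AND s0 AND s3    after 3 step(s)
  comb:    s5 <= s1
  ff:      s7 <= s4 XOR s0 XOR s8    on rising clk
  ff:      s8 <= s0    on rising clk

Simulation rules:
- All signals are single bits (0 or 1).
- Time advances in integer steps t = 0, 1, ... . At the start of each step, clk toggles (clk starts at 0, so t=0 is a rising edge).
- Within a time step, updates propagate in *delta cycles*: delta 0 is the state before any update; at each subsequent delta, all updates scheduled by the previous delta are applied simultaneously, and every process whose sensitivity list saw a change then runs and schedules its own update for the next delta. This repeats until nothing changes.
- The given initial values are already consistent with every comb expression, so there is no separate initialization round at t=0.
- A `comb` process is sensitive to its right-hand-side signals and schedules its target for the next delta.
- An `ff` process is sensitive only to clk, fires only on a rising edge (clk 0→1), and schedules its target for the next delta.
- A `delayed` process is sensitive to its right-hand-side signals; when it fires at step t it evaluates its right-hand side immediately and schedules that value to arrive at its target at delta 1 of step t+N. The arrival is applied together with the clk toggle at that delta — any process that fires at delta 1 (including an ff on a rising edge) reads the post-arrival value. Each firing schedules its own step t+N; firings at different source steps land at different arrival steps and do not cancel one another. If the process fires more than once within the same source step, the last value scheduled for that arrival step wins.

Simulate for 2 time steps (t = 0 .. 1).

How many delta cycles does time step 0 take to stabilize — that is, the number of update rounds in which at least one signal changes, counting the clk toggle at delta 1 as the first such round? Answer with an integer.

6

[bits: s2,s4,s7,s0,s6,s5,s3,s1,s8,clk]
t=0: Δ0=1000011110 Δ1=1000011111 Δ2=1010011101 Δ3=1010111101 Δ4=0010111101 Δ5=0010111001 Δ6=0010101001 | 6Δ
t=1: Δ0=0010101001 Δ1=0010101000 | 1Δ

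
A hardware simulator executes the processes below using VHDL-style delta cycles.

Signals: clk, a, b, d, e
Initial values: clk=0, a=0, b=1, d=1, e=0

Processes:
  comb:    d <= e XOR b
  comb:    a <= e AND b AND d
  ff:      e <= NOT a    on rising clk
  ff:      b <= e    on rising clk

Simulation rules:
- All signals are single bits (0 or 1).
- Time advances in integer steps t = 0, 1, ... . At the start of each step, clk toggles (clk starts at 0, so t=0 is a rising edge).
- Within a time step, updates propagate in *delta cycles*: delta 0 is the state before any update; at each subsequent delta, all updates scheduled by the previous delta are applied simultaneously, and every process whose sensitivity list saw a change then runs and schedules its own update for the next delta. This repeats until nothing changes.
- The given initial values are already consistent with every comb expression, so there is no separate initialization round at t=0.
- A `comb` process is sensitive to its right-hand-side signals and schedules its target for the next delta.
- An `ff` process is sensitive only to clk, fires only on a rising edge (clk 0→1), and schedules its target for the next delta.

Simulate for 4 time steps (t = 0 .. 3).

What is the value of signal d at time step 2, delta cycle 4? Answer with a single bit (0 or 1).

0

t=0 Δ0: b=1 clk=0 a=0 e=0 d=1
  Δ1: clk:0→1
  Δ2: b:1→0, e:0→1
  (2Δ to stable)
t=1 Δ0: b=0 clk=1 a=0 e=1 d=1
  Δ1: clk:1→0
  (1Δ to stable)
t=2 Δ0: b=0 clk=0 a=0 e=1 d=1
  Δ1: clk:0→1
  Δ2: b:0→1
  Δ3: a:0→1, d:1→0
  Δ4: a:1→0
  (4Δ to stable)
t=3 Δ0: b=1 clk=1 a=0 e=1 d=0
  Δ1: clk:1→0
  (1Δ to stable)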